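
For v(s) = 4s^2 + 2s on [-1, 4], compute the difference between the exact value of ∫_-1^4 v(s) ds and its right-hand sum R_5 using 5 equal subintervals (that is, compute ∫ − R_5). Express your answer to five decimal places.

Exact integral: ∫_-1^4 v(s) ds ≈ 101.6666667.
R_5 = 140.
Error ≈ 101.6666667 − 140 ≈ -38.33333.

-38.33333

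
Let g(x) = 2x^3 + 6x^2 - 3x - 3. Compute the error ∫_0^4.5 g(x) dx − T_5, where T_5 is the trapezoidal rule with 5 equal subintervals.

-11.84625

Exact integral: ∫_0^4.5 g(x) dx = 343.40625.
T_5 = 355.2525.
Error = 343.40625 − 355.2525 = -11.84625.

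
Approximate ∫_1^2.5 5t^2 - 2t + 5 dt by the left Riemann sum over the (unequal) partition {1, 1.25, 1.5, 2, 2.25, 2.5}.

Subinterval widths: 0.25, 0.25, 0.5, 0.25, 0.25.
Left endpoints: 1, 1.25, 1.5, 2, 2.25.
f(1) = 8, f(1.25) = 10.3125, f(1.5) = 13.25, f(2) = 21, f(2.25) = 25.8125.
Sum = Σ Δt_i · f(t_i).
Sum = 22.90625.

22.90625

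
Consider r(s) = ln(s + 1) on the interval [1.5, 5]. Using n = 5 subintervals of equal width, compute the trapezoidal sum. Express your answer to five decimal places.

Δs = (5 − 1.5)/5 = 0.7.
r(1.5) ≈ 0.91629, r(2.2) ≈ 1.16315, r(2.9) ≈ 1.36098, r(3.6) ≈ 1.52606, r(4.3) ≈ 1.66771, r(5) ≈ 1.79176.
T_5 = (Δs/2)·[r(s_0) + 2r(s_1) + ... + 2r(s_{4}) + r(s_5)].
Sum ≈ 4.95034.

4.95034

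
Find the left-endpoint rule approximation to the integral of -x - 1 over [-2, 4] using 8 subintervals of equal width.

-9.75

Δx = (4 − (-2))/8 = 0.75.
Left endpoints: -2, -1.25, -0.5, 0.25, 1, 1.75, 2.5, 3.25.
f(-2) = 1, f(-1.25) = 0.25, f(-0.5) = -0.5, f(0.25) = -1.25, f(1) = -2, f(1.75) = -2.75, f(2.5) = -3.5, f(3.25) = -4.25.
Sum = Δx · [f(-2) + f(-1.25) + f(-0.5) + ...].
Sum = -9.75.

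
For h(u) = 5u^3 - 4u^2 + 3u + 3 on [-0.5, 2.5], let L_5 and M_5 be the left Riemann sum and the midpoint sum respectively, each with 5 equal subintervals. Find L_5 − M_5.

L_5 = 28.605.
M_5 = 44.76.
L_5 − M_5 = -16.155.

-16.155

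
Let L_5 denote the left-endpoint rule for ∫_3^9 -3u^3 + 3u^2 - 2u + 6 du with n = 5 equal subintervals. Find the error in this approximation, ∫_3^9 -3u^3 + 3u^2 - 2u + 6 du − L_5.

Exact integral: ∫_3^9 f(u) du = -4194.
L_5 = -3126.24.
Error = -4194 − (-3126.24) = -1067.76.

-1067.76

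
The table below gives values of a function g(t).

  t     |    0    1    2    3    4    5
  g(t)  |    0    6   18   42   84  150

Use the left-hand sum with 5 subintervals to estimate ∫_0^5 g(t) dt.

150

Δt = 1.
Sum = 1·[0 + 6 + 18 + 42 + 84] = 150.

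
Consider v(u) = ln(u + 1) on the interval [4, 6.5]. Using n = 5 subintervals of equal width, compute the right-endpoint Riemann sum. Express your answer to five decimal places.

4.66456

Δu = (6.5 − 4)/5 = 0.5.
Right endpoints: 4.5, 5, 5.5, 6, 6.5.
v(4.5) ≈ 1.70475, v(5) ≈ 1.79176, v(5.5) ≈ 1.87180, v(6) ≈ 1.94591, v(6.5) ≈ 2.01490.
Sum = Δu · [v(4.5) + v(5) + v(5.5) + v(6) + v(6.5)].
Sum ≈ 4.66456.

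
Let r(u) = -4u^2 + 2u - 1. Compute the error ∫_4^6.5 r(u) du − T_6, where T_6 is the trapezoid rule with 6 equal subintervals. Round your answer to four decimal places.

Exact integral: ∫_4^6.5 r(u) du ≈ -257.083333.
T_6 ≈ -257.372685.
Error ≈ -257.083333 − (-257.372685) ≈ 0.2894.

0.2894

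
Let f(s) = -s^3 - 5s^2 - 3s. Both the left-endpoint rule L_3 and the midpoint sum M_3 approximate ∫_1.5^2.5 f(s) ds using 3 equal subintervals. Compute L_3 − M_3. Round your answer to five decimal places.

L_3 ≈ -29.2453704.
M_3 ≈ -34.8148148.
L_3 − M_3 ≈ 5.56944.

5.56944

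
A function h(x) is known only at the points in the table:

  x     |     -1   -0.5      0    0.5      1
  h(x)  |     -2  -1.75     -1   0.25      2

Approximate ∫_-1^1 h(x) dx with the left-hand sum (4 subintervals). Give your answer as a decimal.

-2.25

Δx = 0.5.
Sum = 0.5·[(-2) + (-1.75) + (-1) + 0.25] = -2.25.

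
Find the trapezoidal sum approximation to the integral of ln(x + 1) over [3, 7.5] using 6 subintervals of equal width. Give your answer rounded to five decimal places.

8.13919

Δx = (7.5 − 3)/6 = 0.75.
f(3) ≈ 1.38629, f(3.75) ≈ 1.55814, f(4.5) ≈ 1.70475, f(5.25) ≈ 1.83258, f(6) ≈ 1.94591, f(6.75) ≈ 2.04769, f(7.5) ≈ 2.14007.
T_6 = (Δx/2)·[f(x_0) + 2f(x_1) + ... + 2f(x_{5}) + f(x_6)].
Sum ≈ 8.13919.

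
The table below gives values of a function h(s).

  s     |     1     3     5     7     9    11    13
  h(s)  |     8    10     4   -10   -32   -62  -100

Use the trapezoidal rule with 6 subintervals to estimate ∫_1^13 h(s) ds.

Δs = 2.
T_6 = (2/2)·[8 + 2·10 + 2·4 + 2·(-10) + 2·(-32) + 2·(-62) + (-100)] = -272.

-272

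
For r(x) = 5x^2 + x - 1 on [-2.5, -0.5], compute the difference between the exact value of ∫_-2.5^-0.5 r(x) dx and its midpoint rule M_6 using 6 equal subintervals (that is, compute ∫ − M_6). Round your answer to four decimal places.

Exact integral: ∫_-2.5^-0.5 r(x) dx ≈ 20.833333.
M_6 ≈ 20.740741.
Error ≈ 20.833333 − 20.740741 ≈ 0.0926.

0.0926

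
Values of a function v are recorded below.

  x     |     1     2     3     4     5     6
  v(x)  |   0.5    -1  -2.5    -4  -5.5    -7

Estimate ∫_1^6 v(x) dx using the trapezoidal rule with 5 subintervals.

-16.25

Δx = 1.
T_5 = (1/2)·[0.5 + 2·(-1) + 2·(-2.5) + 2·(-4) + 2·(-5.5) + (-7)] = -16.25.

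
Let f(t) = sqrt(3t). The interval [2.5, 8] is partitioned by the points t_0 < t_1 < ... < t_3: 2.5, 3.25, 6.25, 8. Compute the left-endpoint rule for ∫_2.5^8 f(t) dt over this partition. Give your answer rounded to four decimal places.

Subinterval widths: 0.75, 3, 1.75.
Left endpoints: 2.5, 3.25, 6.25.
f(2.5) ≈ 2.7386, f(3.25) ≈ 3.1225, f(6.25) ≈ 4.3301.
Sum = Σ Δt_i · f(t_i).
Sum ≈ 18.9992.

18.9992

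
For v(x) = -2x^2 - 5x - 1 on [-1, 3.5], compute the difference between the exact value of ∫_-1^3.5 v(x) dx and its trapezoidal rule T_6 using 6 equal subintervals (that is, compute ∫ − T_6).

0.84375

Exact integral: ∫_-1^3.5 v(x) dx = -61.875.
T_6 = -62.71875.
Error = -61.875 − (-62.71875) = 0.84375.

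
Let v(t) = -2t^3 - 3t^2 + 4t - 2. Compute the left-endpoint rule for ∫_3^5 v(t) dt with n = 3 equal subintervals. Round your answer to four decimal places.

-267.3333

Δt = (5 − 3)/3 = 2/3.
Left endpoints: 3, 11/3, 13/3.
v(3) = -71, v(11/3) = -3409/27, v(13/3) = -5501/27.
Sum = Δt · [v(3) + v(11/3) + v(13/3)].
Sum ≈ -267.3333.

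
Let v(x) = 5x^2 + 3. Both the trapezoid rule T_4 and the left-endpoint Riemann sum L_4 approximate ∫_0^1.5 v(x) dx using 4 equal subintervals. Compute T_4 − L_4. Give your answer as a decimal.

2.109375

T_4 = 10.30078125.
L_4 = 8.19140625.
T_4 − L_4 = 2.109375.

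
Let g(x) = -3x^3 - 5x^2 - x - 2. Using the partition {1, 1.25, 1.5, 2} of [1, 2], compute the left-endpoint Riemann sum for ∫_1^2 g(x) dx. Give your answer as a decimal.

-19.41796875

Subinterval widths: 0.25, 0.25, 0.5.
Left endpoints: 1, 1.25, 1.5.
g(1) = -11, g(1.25) = -16.921875, g(1.5) = -24.875.
Sum = Σ Δx_i · g(x_i).
Sum = -19.41796875.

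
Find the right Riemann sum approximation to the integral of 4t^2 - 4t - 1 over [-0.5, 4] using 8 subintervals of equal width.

Δt = (4 − (-0.5))/8 = 0.5625.
Right endpoints: 0.0625, 0.625, 1.1875, 1.75, 2.3125, 2.875, 3.4375, 4.
f(0.0625) = -1.234375, f(0.625) = -1.9375, f(1.1875) = -0.109375, f(1.75) = 4.25, f(2.3125) = 11.140625, f(2.875) = 20.5625, f(3.4375) = 32.515625, f(4) = 47.
Sum = Δt · [f(0.0625) + f(0.625) + f(1.1875) + ...].
Sum = 63.10546875.

63.10546875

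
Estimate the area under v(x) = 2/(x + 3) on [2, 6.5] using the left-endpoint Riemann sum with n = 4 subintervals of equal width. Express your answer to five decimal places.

Δx = (6.5 − 2)/4 = 1.125.
Left endpoints: 2, 3.125, 4.25, 5.375.
v(2) = 0.4, v(3.125) = 16/49, v(4.25) = 8/29, v(5.375) = 16/67.
Sum = Δx · [v(2) + v(3.125) + v(4.25) + v(5.375)].
Sum ≈ 1.39635.

1.39635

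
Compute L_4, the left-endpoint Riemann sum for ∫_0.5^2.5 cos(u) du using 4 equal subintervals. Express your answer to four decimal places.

0.5362

Δu = (2.5 − 0.5)/4 = 0.5.
Left endpoints: 0.5, 1, 1.5, 2.
f(0.5) ≈ 0.8776, f(1) ≈ 0.5403, f(1.5) ≈ 0.0707, f(2) ≈ -0.4161.
Sum = Δu · [f(0.5) + f(1) + f(1.5) + f(2)].
Sum ≈ 0.5362.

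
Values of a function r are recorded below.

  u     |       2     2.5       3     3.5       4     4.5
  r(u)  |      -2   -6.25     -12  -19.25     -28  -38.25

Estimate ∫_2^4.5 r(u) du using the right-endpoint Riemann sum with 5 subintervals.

Δu = 0.5.
Sum = 0.5·[(-6.25) + (-12) + (-19.25) + (-28) + (-38.25)] = -51.875.

-51.875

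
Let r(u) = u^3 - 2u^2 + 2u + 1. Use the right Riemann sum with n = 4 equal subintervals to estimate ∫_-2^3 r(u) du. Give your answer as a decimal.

24.140625

Δu = (3 − (-2))/4 = 1.25.
Right endpoints: -0.75, 0.5, 1.75, 3.
r(-0.75) = -2.046875, r(0.5) = 1.625, r(1.75) = 3.734375, r(3) = 16.
Sum = Δu · [r(-0.75) + r(0.5) + r(1.75) + r(3)].
Sum = 24.140625.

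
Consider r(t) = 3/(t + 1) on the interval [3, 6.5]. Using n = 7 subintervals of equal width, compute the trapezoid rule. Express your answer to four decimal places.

1.8886

Δt = (6.5 − 3)/7 = 0.5.
r(3) = 0.75, r(3.5) = 2/3, r(4) = 0.6, r(4.5) = 6/11, r(5) = 0.5, r(5.5) = 6/13, r(6) = 3/7, r(6.5) = 0.4.
T_7 = (Δt/2)·[r(t_0) + 2r(t_1) + ... + 2r(t_{6}) + r(t_7)].
Sum ≈ 1.8886.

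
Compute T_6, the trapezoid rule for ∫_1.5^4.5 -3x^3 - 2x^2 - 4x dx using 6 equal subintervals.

-401.875

Δx = (4.5 − 1.5)/6 = 0.5.
f(1.5) = -20.625, f(2) = -40, f(2.5) = -69.375, f(3) = -111, f(3.5) = -167.125, f(4) = -240, f(4.5) = -331.875.
T_6 = (Δx/2)·[f(x_0) + 2f(x_1) + ... + 2f(x_{5}) + f(x_6)].
Sum = -401.875.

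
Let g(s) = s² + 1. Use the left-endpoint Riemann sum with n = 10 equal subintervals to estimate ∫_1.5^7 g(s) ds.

Δs = (7 − 1.5)/10 = 0.55.
Left endpoints: 1.5, 2.05, 2.6, 3.15, 3.7, 4.25, 4.8, 5.35, 5.9, 6.45.
g(1.5) = 3.25, g(2.05) = 5.2025, g(2.6) = 7.76, g(3.15) = 10.9225, g(3.7) = 14.69, g(4.25) = 19.0625, g(4.8) = 24.04, g(5.35) = 29.6225, g(5.9) = 35.81, g(6.45) = 42.6025.
Sum = Δs · [g(1.5) + g(2.05) + g(2.6) + ...].
Sum = 106.129375.

106.129375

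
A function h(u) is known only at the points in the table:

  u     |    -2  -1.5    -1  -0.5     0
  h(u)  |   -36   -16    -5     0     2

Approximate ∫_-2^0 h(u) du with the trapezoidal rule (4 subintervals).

-19

Δu = 0.5.
T_4 = (0.5/2)·[(-36) + 2·(-16) + 2·(-5) + 2·0 + 2] = -19.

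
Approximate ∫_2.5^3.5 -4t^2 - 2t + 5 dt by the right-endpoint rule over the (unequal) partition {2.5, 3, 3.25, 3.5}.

-42.1875

Subinterval widths: 0.5, 0.25, 0.25.
Right endpoints: 3, 3.25, 3.5.
f(3) = -37, f(3.25) = -43.75, f(3.5) = -51.
Sum = Σ Δt_i · f(t_i).
Sum = -42.1875.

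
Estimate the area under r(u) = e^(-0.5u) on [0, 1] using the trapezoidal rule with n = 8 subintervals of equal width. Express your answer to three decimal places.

Δu = (1 − 0)/8 = 0.125.
r(0) ≈ 1.000, r(0.125) ≈ 0.939, r(0.25) ≈ 0.882, r(0.375) ≈ 0.829, r(0.5) ≈ 0.779, r(0.625) ≈ 0.732, r(0.75) ≈ 0.687, r(0.875) ≈ 0.646, r(1) ≈ 0.607.
T_8 = (Δu/2)·[r(u_0) + 2r(u_1) + ... + 2r(u_{7}) + r(u_8)].
Sum ≈ 0.787.

0.787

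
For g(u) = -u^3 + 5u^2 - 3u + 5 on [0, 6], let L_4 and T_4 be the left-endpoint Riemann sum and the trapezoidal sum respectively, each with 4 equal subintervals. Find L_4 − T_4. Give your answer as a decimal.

L_4 = 43.5.
T_4 = 3.
L_4 − T_4 = 40.5.

40.5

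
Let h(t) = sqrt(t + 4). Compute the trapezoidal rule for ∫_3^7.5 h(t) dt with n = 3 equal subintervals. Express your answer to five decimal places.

Δt = (7.5 − 3)/3 = 1.5.
h(3) ≈ 2.64575, h(4.5) ≈ 2.91548, h(6) ≈ 3.16228, h(7.5) ≈ 3.39116.
T_3 = (Δt/2)·[h(t_0) + 2h(t_1) + 2h(t_2) + h(t_3)].
Sum ≈ 13.64432.

13.64432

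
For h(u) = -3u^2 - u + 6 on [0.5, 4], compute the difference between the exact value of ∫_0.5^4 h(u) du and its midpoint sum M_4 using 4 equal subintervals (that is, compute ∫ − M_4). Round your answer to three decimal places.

Exact integral: ∫_0.5^4 h(u) du = -50.75.
M_4 ≈ -50.08008.
Error ≈ -50.75 − (-50.08008) ≈ -0.670.

-0.670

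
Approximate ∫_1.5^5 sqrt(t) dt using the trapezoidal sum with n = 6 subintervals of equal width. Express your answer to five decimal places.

6.22360

Δt = (5 − 1.5)/6 = 7/12.
f(1.5) ≈ 1.22474, f(25/12) ≈ 1.44338, f(8/3) ≈ 1.63299, f(3.25) ≈ 1.80278, f(23/6) ≈ 1.95789, f(53/12) ≈ 2.10159, f(5) ≈ 2.23607.
T_6 = (Δt/2)·[f(t_0) + 2f(t_1) + ... + 2f(t_{5}) + f(t_6)].
Sum ≈ 6.22360.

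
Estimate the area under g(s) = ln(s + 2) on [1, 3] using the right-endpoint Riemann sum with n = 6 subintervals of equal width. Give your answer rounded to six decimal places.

Δs = (3 − 1)/6 = 1/3.
Right endpoints: 4/3, 5/3, 2, 7/3, 8/3, 3.
g(4/3) ≈ 1.203973, g(5/3) ≈ 1.299283, g(2) ≈ 1.386294, g(7/3) ≈ 1.466337, g(8/3) ≈ 1.540445, g(3) ≈ 1.609438.
Sum = Δs · [g(4/3) + g(5/3) + g(2) + ...].
Sum ≈ 2.835257.

2.835257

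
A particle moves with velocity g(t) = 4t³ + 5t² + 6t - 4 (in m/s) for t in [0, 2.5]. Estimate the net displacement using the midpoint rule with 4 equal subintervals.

Δt = (2.5 − 0)/4 = 0.625.
Midpoints: 0.3125, 0.9375, 1.5625, 2.1875.
g(0.3125) = -1551/1024, g(0.9375) = 9539/1024, g(1.5625) = 33629/1024, g(2.1875) = 76719/1024.
Sum = Δt · [g(0.3125) + g(0.9375) + g(1.5625) + g(2.1875)].
Sum = 72.2265625.

72.2265625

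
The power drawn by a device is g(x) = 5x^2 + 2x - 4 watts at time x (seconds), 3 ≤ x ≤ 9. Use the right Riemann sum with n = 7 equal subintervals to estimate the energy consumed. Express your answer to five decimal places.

Δx = (9 − 3)/7 = 6/7.
Right endpoints: 27/7, 33/7, 39/7, 45/7, 51/7, 57/7, 9.
g(27/7) = 3827/49, g(33/7) = 5711/49, g(39/7) = 7955/49, g(45/7) = 10559/49, g(51/7) = 13523/49, g(57/7) = 16847/49, g(9) = 419.
Sum = Δx · [g(27/7) + g(33/7) + g(39/7) + ...].
Sum ≈ 1381.10204.

1381.10204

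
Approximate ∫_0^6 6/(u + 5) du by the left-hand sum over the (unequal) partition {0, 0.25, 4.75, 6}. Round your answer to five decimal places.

Subinterval widths: 0.25, 4.5, 1.25.
Left endpoints: 0, 0.25, 4.75.
f(0) = 1.2, f(0.25) = 8/7, f(4.75) = 8/13.
Sum = Σ Δu_i · f(u_i).
Sum ≈ 6.21209.

6.21209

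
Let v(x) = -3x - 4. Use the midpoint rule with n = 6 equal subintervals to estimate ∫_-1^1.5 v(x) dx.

Δx = (1.5 − (-1))/6 = 5/12.
Midpoints: -19/24, -0.375, 1/24, 11/24, 0.875, 31/24.
v(-19/24) = -1.625, v(-0.375) = -2.875, v(1/24) = -4.125, v(11/24) = -5.375, v(0.875) = -6.625, v(31/24) = -7.875.
Sum = Δx · [v(-19/24) + v(-0.375) + v(1/24) + ...].
Sum = -11.875.

-11.875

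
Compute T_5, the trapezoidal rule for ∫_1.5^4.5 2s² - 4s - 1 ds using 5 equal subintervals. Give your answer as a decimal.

19.86

Δs = (4.5 − 1.5)/5 = 0.6.
f(1.5) = -2.5, f(2.1) = -0.58, f(2.7) = 2.78, f(3.3) = 7.58, f(3.9) = 13.82, f(4.5) = 21.5.
T_5 = (Δs/2)·[f(s_0) + 2f(s_1) + ... + 2f(s_{4}) + f(s_5)].
Sum = 19.86.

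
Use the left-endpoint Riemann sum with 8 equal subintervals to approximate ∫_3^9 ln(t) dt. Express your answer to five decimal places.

Δt = (9 − 3)/8 = 0.75.
Left endpoints: 3, 3.75, 4.5, 5.25, 6, 6.75, 7.5, 8.25.
f(3) ≈ 1.09861, f(3.75) ≈ 1.32176, f(4.5) ≈ 1.50408, f(5.25) ≈ 1.65823, f(6) ≈ 1.79176, f(6.75) ≈ 1.90954, f(7.5) ≈ 2.01490, f(8.25) ≈ 2.11021.
Sum = Δt · [f(3) + f(3.75) + f(4.5) + ...].
Sum ≈ 10.05682.

10.05682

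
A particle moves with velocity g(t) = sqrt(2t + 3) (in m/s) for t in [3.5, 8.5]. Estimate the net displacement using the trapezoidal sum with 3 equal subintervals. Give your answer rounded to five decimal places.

19.25196

Δt = (8.5 − 3.5)/3 = 5/3.
g(3.5) ≈ 3.16228, g(31/6) ≈ 3.65148, g(41/6) ≈ 4.08248, g(8.5) ≈ 4.47214.
T_3 = (Δt/2)·[g(t_0) + 2g(t_1) + 2g(t_2) + g(t_3)].
Sum ≈ 19.25196.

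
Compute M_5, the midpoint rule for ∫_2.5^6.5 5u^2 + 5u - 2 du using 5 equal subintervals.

Δu = (6.5 − 2.5)/5 = 0.8.
Midpoints: 2.9, 3.7, 4.5, 5.3, 6.1.
f(2.9) = 54.55, f(3.7) = 84.95, f(4.5) = 121.75, f(5.3) = 164.95, f(6.1) = 214.55.
Sum = Δu · [f(2.9) + f(3.7) + f(4.5) + f(5.3) + f(6.1)].
Sum = 512.6.

512.6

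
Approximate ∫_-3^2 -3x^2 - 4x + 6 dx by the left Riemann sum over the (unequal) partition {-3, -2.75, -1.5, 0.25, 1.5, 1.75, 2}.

1.609375

Subinterval widths: 0.25, 1.25, 1.75, 1.25, 0.25, 0.25.
Left endpoints: -3, -2.75, -1.5, 0.25, 1.5, 1.75.
f(-3) = -9, f(-2.75) = -5.6875, f(-1.5) = 5.25, f(0.25) = 4.8125, f(1.5) = -6.75, f(1.75) = -10.1875.
Sum = Σ Δx_i · f(x_i).
Sum = 1.609375.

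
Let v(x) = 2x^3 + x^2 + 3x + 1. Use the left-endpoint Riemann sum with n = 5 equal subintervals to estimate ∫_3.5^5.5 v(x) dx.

Δx = (5.5 − 3.5)/5 = 0.4.
Left endpoints: 3.5, 3.9, 4.3, 4.7, 5.1.
v(3.5) = 109.5, v(3.9) = 146.548, v(4.3) = 191.404, v(4.7) = 244.836, v(5.1) = 307.612.
Sum = Δx · [v(3.5) + v(3.9) + v(4.3) + v(4.7) + v(5.1)].
Sum = 399.96.

399.96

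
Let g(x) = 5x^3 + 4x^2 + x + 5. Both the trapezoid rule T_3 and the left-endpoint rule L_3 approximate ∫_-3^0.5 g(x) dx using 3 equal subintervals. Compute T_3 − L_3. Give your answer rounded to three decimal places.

T_3 ≈ -63.59144.
L_3 ≈ -124.33102.
T_3 − L_3 ≈ 60.740.

60.740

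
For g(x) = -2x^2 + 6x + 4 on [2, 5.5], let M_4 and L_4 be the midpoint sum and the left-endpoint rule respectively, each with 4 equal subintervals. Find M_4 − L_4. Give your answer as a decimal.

M_4 = -12.38671875.
L_4 = 0.0546875.
M_4 − L_4 = -12.44140625.

-12.44140625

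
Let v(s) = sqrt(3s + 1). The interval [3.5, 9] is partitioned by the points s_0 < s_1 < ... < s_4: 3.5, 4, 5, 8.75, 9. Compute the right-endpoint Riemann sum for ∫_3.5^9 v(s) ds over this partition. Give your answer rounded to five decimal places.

26.70123

Subinterval widths: 0.5, 1, 3.75, 0.25.
Right endpoints: 4, 5, 8.75, 9.
v(4) ≈ 3.60555, v(5) ≈ 4.00000, v(8.75) ≈ 5.22015, v(9) ≈ 5.29150.
Sum = Σ Δs_i · v(s_i).
Sum ≈ 26.70123.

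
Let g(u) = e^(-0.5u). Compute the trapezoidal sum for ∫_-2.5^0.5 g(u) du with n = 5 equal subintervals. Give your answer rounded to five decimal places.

5.46370

Δu = (0.5 − (-2.5))/5 = 0.6.
g(-2.5) ≈ 3.49034, g(-1.9) ≈ 2.58571, g(-1.3) ≈ 1.91554, g(-0.7) ≈ 1.41907, g(-0.1) ≈ 1.05127, g(0.5) ≈ 0.77880.
T_5 = (Δu/2)·[g(u_0) + 2g(u_1) + ... + 2g(u_{4}) + g(u_5)].
Sum ≈ 5.46370.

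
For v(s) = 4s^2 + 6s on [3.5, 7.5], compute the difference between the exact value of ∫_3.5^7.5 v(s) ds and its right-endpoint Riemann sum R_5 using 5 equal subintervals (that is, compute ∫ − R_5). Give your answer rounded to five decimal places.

-81.70667

Exact integral: ∫_3.5^7.5 v(s) ds ≈ 637.3333333.
R_5 = 719.04.
Error ≈ 637.3333333 − 719.04 ≈ -81.70667.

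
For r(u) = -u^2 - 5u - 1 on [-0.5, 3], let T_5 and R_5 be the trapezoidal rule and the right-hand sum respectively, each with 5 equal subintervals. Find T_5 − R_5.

T_5 = -34.7025.
R_5 = -43.89.
T_5 − R_5 = 9.1875.

9.1875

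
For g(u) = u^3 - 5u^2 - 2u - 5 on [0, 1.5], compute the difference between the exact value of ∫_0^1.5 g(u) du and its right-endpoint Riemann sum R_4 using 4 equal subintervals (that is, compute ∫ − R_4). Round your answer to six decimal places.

Exact integral: ∫_0^1.5 g(u) du = -14.109375.
R_4 ≈ -16.24511719.
Error ≈ -14.109375 − (-16.24511719) ≈ 2.135742.

2.135742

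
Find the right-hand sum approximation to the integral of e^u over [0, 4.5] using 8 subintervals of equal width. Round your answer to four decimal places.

Δu = (4.5 − 0)/8 = 0.5625.
Right endpoints: 0.5625, 1.125, 1.6875, 2.25, 2.8125, 3.375, 3.9375, 4.5.
f(0.5625) ≈ 1.7551, f(1.125) ≈ 3.0802, f(1.6875) ≈ 5.4059, f(2.25) ≈ 9.4877, f(2.8125) ≈ 16.6515, f(3.375) ≈ 29.2243, f(3.9375) ≈ 51.2902, f(4.5) ≈ 90.0171.
Sum = Δu · [f(0.5625) + f(1.125) + f(1.6875) + ...].
Sum ≈ 116.3880.

116.3880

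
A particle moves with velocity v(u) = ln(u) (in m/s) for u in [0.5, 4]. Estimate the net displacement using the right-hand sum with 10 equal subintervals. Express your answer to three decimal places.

2.738

Δu = (4 − 0.5)/10 = 0.35.
Right endpoints: 0.85, 1.2, 1.55, 1.9, 2.25, 2.6, 2.95, 3.3, 3.65, 4.
v(0.85) ≈ -0.163, v(1.2) ≈ 0.182, v(1.55) ≈ 0.438, v(1.9) ≈ 0.642, v(2.25) ≈ 0.811, v(2.6) ≈ 0.956, v(2.95) ≈ 1.082, v(3.3) ≈ 1.194, v(3.65) ≈ 1.295, v(4) ≈ 1.386.
Sum = Δu · [v(0.85) + v(1.2) + v(1.55) + ...].
Sum ≈ 2.738.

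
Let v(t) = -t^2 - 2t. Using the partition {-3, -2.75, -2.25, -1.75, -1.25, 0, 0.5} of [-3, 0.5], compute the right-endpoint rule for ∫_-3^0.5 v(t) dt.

-0.734375

Subinterval widths: 0.25, 0.5, 0.5, 0.5, 1.25, 0.5.
Right endpoints: -2.75, -2.25, -1.75, -1.25, 0, 0.5.
v(-2.75) = -2.0625, v(-2.25) = -0.5625, v(-1.75) = 0.4375, v(-1.25) = 0.9375, v(0) = 0, v(0.5) = -1.25.
Sum = Σ Δt_i · v(t_i).
Sum = -0.734375.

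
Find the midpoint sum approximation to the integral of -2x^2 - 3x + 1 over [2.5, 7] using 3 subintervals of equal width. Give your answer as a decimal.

-276.1875

Δx = (7 − 2.5)/3 = 1.5.
Midpoints: 3.25, 4.75, 6.25.
f(3.25) = -29.875, f(4.75) = -58.375, f(6.25) = -95.875.
Sum = Δx · [f(3.25) + f(4.75) + f(6.25)].
Sum = -276.1875.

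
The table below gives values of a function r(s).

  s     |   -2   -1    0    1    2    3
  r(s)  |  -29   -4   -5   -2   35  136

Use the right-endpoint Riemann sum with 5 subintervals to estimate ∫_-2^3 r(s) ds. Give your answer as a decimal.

160

Δs = 1.
Sum = 1·[(-4) + (-5) + (-2) + 35 + 136] = 160.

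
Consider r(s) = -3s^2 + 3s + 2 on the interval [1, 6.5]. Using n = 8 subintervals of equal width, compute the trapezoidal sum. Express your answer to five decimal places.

-202.04980

Δs = (6.5 − 1)/8 = 0.6875.
r(1) = 2, r(1.6875) = -1.48046875, r(2.375) = -7.796875, r(3.0625) = -16.94921875, r(3.75) = -28.9375, r(4.4375) = -43.76171875, r(5.125) = -61.421875, r(5.8125) = -81.91796875, r(6.5) = -105.25.
T_8 = (Δs/2)·[r(s_0) + 2r(s_1) + ... + 2r(s_{7}) + r(s_8)].
Sum ≈ -202.04980.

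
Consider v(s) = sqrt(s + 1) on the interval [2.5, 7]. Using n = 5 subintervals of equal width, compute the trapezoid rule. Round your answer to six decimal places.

Δs = (7 − 2.5)/5 = 0.9.
v(2.5) ≈ 1.870829, v(3.4) ≈ 2.097618, v(4.3) ≈ 2.302173, v(5.2) ≈ 2.489980, v(6.1) ≈ 2.664583, v(7) ≈ 2.828427.
T_5 = (Δs/2)·[v(s_0) + 2v(s_1) + ... + 2v(s_{4}) + v(s_5)].
Sum ≈ 10.713583.

10.713583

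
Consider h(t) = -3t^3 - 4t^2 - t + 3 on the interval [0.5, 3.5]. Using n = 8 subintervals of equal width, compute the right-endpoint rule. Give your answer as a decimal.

Δt = (3.5 − 0.5)/8 = 0.375.
Right endpoints: 0.875, 1.25, 1.625, 2, 2.375, 2.75, 3.125, 3.5.
h(0.875) = -1509/512, h(1.25) = -10.359375, h(1.625) = -11295/512, h(2) = -39, h(2.375) = -31809/512, h(2.75) = -92.390625, h(3.125) = -66939/512, h(3.5) = -178.125.
Sum = Δt · [h(0.875) + h(1.25) + h(1.625) + ...].
Sum = -201.65625.

-201.65625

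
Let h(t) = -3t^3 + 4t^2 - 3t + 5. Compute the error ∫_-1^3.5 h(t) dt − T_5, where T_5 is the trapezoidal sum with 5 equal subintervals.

4.404375

Exact integral: ∫_-1^3.5 h(t) dt = -47.671875.
T_5 = -52.07625.
Error = -47.671875 − (-52.07625) = 4.404375.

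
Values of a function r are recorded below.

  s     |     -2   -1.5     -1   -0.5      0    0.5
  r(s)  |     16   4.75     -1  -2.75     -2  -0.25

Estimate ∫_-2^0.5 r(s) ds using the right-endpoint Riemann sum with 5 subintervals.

Δs = 0.5.
Sum = 0.5·[4.75 + (-1) + (-2.75) + (-2) + (-0.25)] = -0.625.

-0.625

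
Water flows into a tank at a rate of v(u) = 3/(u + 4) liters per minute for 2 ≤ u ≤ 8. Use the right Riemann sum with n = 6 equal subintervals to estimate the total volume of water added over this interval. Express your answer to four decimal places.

1.9596

Δu = (8 − 2)/6 = 1.
Right endpoints: 3, 4, 5, 6, 7, 8.
v(3) = 3/7, v(4) = 0.375, v(5) = 1/3, v(6) = 0.3, v(7) = 3/11, v(8) = 0.25.
Sum = Δu · [v(3) + v(4) + v(5) + ...].
Sum ≈ 1.9596.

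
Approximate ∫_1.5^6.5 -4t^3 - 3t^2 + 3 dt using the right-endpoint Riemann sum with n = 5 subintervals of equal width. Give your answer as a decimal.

-2681.25

Δt = (6.5 − 1.5)/5 = 1.
Right endpoints: 2.5, 3.5, 4.5, 5.5, 6.5.
f(2.5) = -78.25, f(3.5) = -205.25, f(4.5) = -422.25, f(5.5) = -753.25, f(6.5) = -1222.25.
Sum = Δt · [f(2.5) + f(3.5) + f(4.5) + f(5.5) + f(6.5)].
Sum = -2681.25.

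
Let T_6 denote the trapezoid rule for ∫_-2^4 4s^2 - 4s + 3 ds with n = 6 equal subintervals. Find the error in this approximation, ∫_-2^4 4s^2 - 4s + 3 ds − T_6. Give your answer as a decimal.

Exact integral: ∫_-2^4 f(s) ds = 90.
T_6 = 94.
Error = 90 − 94 = -4.

-4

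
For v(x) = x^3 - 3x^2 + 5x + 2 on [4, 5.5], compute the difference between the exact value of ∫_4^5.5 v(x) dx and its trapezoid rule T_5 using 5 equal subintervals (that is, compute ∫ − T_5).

Exact integral: ∫_4^5.5 v(x) dx = 101.015625.
T_5 = 101.26875.
Error = 101.015625 − 101.26875 = -0.253125.

-0.253125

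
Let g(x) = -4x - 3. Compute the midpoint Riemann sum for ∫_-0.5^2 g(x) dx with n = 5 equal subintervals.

-15

Δx = (2 − (-0.5))/5 = 0.5.
Midpoints: -0.25, 0.25, 0.75, 1.25, 1.75.
g(-0.25) = -2, g(0.25) = -4, g(0.75) = -6, g(1.25) = -8, g(1.75) = -10.
Sum = Δx · [g(-0.25) + g(0.25) + g(0.75) + g(1.25) + g(1.75)].
Sum = -15.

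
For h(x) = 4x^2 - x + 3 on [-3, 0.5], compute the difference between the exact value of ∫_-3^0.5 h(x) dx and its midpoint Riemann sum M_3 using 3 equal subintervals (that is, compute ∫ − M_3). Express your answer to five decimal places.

1.58796

Exact integral: ∫_-3^0.5 h(x) dx ≈ 51.0416667.
M_3 ≈ 49.4537037.
Error ≈ 51.0416667 − 49.4537037 ≈ 1.58796.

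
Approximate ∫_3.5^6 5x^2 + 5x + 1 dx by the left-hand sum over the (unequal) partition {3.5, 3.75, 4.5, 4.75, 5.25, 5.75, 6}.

318.75

Subinterval widths: 0.25, 0.75, 0.25, 0.5, 0.5, 0.25.
Left endpoints: 3.5, 3.75, 4.5, 4.75, 5.25, 5.75.
f(3.5) = 79.75, f(3.75) = 90.0625, f(4.5) = 124.75, f(4.75) = 137.5625, f(5.25) = 165.0625, f(5.75) = 195.0625.
Sum = Σ Δx_i · f(x_i).
Sum = 318.75.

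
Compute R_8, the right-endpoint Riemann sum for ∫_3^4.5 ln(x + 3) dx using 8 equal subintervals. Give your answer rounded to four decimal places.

Δx = (4.5 − 3)/8 = 0.1875.
Right endpoints: 3.1875, 3.375, 3.5625, 3.75, 3.9375, 4.125, 4.3125, 4.5.
f(3.1875) ≈ 1.8225, f(3.375) ≈ 1.8524, f(3.5625) ≈ 1.8814, f(3.75) ≈ 1.9095, f(3.9375) ≈ 1.9369, f(4.125) ≈ 1.9636, f(4.3125) ≈ 1.9896, f(4.5) ≈ 2.0149.
Sum = Δx · [f(3.1875) + f(3.375) + f(3.5625) + ...].
Sum ≈ 2.8820.

2.8820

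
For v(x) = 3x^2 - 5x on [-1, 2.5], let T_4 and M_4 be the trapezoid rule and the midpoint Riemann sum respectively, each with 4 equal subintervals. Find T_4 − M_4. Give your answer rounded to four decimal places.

T_4 = 4.83984375.
M_4 ≈ 2.830078.
T_4 − M_4 ≈ 2.0098.

2.0098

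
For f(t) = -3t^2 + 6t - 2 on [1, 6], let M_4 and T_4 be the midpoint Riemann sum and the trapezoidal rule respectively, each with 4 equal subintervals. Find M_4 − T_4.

5.859375

M_4 = -118.046875.
T_4 = -123.90625.
M_4 − T_4 = 5.859375.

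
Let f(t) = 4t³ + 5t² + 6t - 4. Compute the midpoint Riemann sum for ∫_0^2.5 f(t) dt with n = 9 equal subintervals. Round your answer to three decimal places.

73.533

Δt = (2.5 − 0)/9 = 5/18.
Midpoints: 5/36, 5/12, 25/36, 35/36, 1.25, 55/36, 65/36, 25/12, 85/36.
f(5/36) = -17843/5832, f(5/12) = -37/108, f(25/36) = 22847/5832, f(35/36) = 14923/1458, f(1.25) = 19.125, f(55/36) = 90691/2916, f(65/36) = 272227/5832, f(25/12) = 1792/27, f(85/36) = 528917/5832.
Sum = Δt · [f(5/36) + f(5/12) + f(25/36) + ...].
Sum ≈ 73.533.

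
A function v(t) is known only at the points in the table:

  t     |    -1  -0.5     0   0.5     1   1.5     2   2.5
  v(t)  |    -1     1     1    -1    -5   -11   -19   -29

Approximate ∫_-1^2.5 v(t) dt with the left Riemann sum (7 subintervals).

Δt = 0.5.
Sum = 0.5·[(-1) + 1 + 1 + (-1) + (-5) + (-11) + (-19)] = -17.5.

-17.5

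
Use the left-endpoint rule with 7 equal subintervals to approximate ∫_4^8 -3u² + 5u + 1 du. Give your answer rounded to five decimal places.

-289.22449

Δu = (8 − 4)/7 = 4/7.
Left endpoints: 4, 32/7, 36/7, 40/7, 44/7, 48/7, 52/7.
f(4) = -27, f(32/7) = -1903/49, f(36/7) = -2579/49, f(40/7) = -3351/49, f(44/7) = -4219/49, f(48/7) = -5183/49, f(52/7) = -6243/49.
Sum = Δu · [f(4) + f(32/7) + f(36/7) + ...].
Sum ≈ -289.22449.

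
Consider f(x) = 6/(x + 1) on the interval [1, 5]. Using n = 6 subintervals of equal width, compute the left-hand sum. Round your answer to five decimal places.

7.30714

Δx = (5 − 1)/6 = 2/3.
Left endpoints: 1, 5/3, 7/3, 3, 11/3, 13/3.
f(1) = 3, f(5/3) = 2.25, f(7/3) = 1.8, f(3) = 1.5, f(11/3) = 9/7, f(13/3) = 1.125.
Sum = Δx · [f(1) + f(5/3) + f(7/3) + ...].
Sum ≈ 7.30714.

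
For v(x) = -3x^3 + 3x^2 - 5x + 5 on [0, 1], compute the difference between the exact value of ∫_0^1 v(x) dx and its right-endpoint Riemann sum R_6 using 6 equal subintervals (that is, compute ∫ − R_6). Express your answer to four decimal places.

Exact integral: ∫_0^1 v(x) dx = 2.75.
R_6 ≈ 2.326389.
Error ≈ 2.75 − 2.326389 ≈ 0.4236.

0.4236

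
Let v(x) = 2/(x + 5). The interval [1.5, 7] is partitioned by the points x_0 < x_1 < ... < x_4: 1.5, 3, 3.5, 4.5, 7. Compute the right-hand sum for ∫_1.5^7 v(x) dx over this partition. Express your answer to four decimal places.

1.1198

Subinterval widths: 1.5, 0.5, 1, 2.5.
Right endpoints: 3, 3.5, 4.5, 7.
v(3) = 0.25, v(3.5) = 4/17, v(4.5) = 4/19, v(7) = 1/6.
Sum = Σ Δx_i · v(x_i).
Sum ≈ 1.1198.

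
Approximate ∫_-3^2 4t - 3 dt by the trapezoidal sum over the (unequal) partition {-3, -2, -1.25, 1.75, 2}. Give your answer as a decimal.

-25

Subinterval widths: 1, 0.75, 3, 0.25.
f(-3) = -15, f(-2) = -11, f(-1.25) = -8, f(1.75) = 4, f(2) = 5.
On each subinterval the trapezoid contributes (Δt_i/2)·[f(t_{i-1}) + f(t_i)].
Sum = -25.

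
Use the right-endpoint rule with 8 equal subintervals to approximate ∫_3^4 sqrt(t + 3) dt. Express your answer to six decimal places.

2.561127

Δt = (4 − 3)/8 = 0.125.
Right endpoints: 3.125, 3.25, 3.375, 3.5, 3.625, 3.75, 3.875, 4.
f(3.125) ≈ 2.474874, f(3.25) ≈ 2.500000, f(3.375) ≈ 2.524876, f(3.5) ≈ 2.549510, f(3.625) ≈ 2.573908, f(3.75) ≈ 2.598076, f(3.875) ≈ 2.622022, f(4) ≈ 2.645751.
Sum = Δt · [f(3.125) + f(3.25) + f(3.375) + ...].
Sum ≈ 2.561127.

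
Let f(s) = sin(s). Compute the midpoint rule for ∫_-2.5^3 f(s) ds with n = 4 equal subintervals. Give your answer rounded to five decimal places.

0.20459

Δs = (3 − (-2.5))/4 = 1.375.
Midpoints: -1.8125, -0.4375, 0.9375, 2.3125.
f(-1.8125) ≈ -0.97093, f(-0.4375) ≈ -0.42368, f(0.9375) ≈ 0.80608, f(2.3125) ≈ 0.73732.
Sum = Δs · [f(-1.8125) + f(-0.4375) + f(0.9375) + f(2.3125)].
Sum ≈ 0.20459.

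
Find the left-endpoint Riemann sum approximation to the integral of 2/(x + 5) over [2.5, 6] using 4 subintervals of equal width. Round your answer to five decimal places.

Δx = (6 − 2.5)/4 = 0.875.
Left endpoints: 2.5, 3.375, 4.25, 5.125.
f(2.5) = 4/15, f(3.375) = 16/67, f(4.25) = 8/37, f(5.125) = 16/81.
Sum = Δx · [f(2.5) + f(3.375) + f(4.25) + f(5.125)].
Sum ≈ 0.80432.

0.80432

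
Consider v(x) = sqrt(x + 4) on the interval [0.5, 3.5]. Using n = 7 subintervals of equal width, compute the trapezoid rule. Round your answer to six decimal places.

7.328290

Δx = (3.5 − 0.5)/7 = 3/7.
v(0.5) ≈ 2.121320, v(13/14) ≈ 2.220039, v(19/14) ≈ 2.314550, v(25/14) ≈ 2.405351, v(31/14) ≈ 2.492847, v(37/14) ≈ 2.577374, v(43/14) ≈ 2.659216, v(3.5) ≈ 2.738613.
T_7 = (Δx/2)·[v(x_0) + 2v(x_1) + ... + 2v(x_{6}) + v(x_7)].
Sum ≈ 7.328290.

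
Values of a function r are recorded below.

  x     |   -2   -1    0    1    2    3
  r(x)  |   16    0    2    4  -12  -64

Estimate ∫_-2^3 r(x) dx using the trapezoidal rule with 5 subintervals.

Δx = 1.
T_5 = (1/2)·[16 + 2·0 + 2·2 + 2·4 + 2·(-12) + (-64)] = -30.

-30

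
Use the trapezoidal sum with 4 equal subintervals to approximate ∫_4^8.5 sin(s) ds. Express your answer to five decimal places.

-0.04607

Δs = (8.5 − 4)/4 = 1.125.
f(4) ≈ -0.75680, f(5.125) ≈ -0.91608, f(6.25) ≈ -0.03318, f(7.375) ≈ 0.88746, f(8.5) ≈ 0.79849.
T_4 = (Δs/2)·[f(s_0) + 2f(s_1) + 2f(s_2) + 2f(s_3) + f(s_4)].
Sum ≈ -0.04607.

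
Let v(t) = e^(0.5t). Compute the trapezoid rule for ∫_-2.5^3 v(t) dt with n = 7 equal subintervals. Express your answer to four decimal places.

8.4980

Δt = (3 − (-2.5))/7 = 11/14.
v(-2.5) ≈ 0.2865, v(-12/7) ≈ 0.4244, v(-13/14) ≈ 0.6286, v(-1/7) ≈ 0.9311, v(9/14) ≈ 1.3791, v(10/7) ≈ 2.0427, v(31/14) ≈ 3.0257, v(3) ≈ 4.4817.
T_7 = (Δt/2)·[v(t_0) + 2v(t_1) + ... + 2v(t_{6}) + v(t_7)].
Sum ≈ 8.4980.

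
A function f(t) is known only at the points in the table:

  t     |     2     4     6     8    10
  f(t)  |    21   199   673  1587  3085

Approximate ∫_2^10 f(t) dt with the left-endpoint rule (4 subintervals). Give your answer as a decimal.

4960

Δt = 2.
Sum = 2·[21 + 199 + 673 + 1587] = 4960.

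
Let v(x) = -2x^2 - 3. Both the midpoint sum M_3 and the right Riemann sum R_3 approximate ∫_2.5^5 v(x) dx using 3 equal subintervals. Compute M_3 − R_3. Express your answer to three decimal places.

16.493

M_3 ≈ -80.12731.
R_3 ≈ -96.62037.
M_3 − R_3 ≈ 16.493.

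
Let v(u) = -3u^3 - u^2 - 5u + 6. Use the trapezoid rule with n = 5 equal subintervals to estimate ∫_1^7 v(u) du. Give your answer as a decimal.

-2051.28

Δu = (7 − 1)/5 = 1.2.
v(1) = -3, v(2.2) = -41.784, v(3.4) = -140.472, v(4.6) = -330.168, v(5.8) = -641.976, v(7) = -1107.
T_5 = (Δu/2)·[v(u_0) + 2v(u_1) + ... + 2v(u_{4}) + v(u_5)].
Sum = -2051.28.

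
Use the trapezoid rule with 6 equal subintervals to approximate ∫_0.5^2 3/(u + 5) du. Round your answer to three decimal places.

Δu = (2 − 0.5)/6 = 0.25.
f(0.5) = 6/11, f(0.75) = 12/23, f(1) = 0.5, f(1.25) = 0.48, f(1.5) = 6/13, f(1.75) = 4/9, f(2) = 3/7.
T_6 = (Δu/2)·[f(u_0) + 2f(u_1) + ... + 2f(u_{5}) + f(u_6)].
Sum ≈ 0.724.

0.724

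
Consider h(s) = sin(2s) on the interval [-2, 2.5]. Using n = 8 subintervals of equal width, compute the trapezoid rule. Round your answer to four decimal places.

-0.4181

Δs = (2.5 − (-2))/8 = 0.5625.
h(-2) ≈ 0.7568, h(-1.4375) ≈ -0.2634, h(-0.875) ≈ -0.9840, h(-0.3125) ≈ -0.5851, h(0.25) ≈ 0.4794, h(0.8125) ≈ 0.9985, h(1.375) ≈ 0.3817, h(1.9375) ≈ -0.6694, h(2.5) ≈ -0.9589.
T_8 = (Δs/2)·[h(s_0) + 2h(s_1) + ... + 2h(s_{7}) + h(s_8)].
Sum ≈ -0.4181.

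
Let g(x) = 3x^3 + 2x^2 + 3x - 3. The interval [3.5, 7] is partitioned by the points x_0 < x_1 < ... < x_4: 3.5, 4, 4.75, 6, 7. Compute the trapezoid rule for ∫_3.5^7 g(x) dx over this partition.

1963.046875

Subinterval widths: 0.5, 0.75, 1.25, 1.
g(3.5) = 160.625, g(4) = 233, g(4.75) = 377.890625, g(6) = 735, g(7) = 1145.
On each subinterval the trapezoid contributes (Δx_i/2)·[g(x_{i-1}) + g(x_i)].
Sum = 1963.046875.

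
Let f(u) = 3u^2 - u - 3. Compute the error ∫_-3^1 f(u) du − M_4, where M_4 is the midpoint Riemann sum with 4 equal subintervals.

Exact integral: ∫_-3^1 f(u) du = 20.
M_4 = 19.
Error = 20 − 19 = 1.

1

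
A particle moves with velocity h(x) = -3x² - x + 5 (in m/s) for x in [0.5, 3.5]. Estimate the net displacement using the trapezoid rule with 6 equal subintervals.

-34.125

Δx = (3.5 − 0.5)/6 = 0.5.
h(0.5) = 3.75, h(1) = 1, h(1.5) = -3.25, h(2) = -9, h(2.5) = -16.25, h(3) = -25, h(3.5) = -35.25.
T_6 = (Δx/2)·[h(x_0) + 2h(x_1) + ... + 2h(x_{5}) + h(x_6)].
Sum = -34.125.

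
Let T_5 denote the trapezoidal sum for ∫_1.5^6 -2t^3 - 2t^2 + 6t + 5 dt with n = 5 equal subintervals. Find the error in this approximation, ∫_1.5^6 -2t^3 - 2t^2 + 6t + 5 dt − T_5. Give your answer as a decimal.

14.88375

Exact integral: ∫_1.5^6 f(t) dt = -663.46875.
T_5 = -678.3525.
Error = -663.46875 − (-678.3525) = 14.88375.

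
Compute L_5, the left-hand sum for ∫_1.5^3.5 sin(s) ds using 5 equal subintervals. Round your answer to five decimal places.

1.26338

Δs = (3.5 − 1.5)/5 = 0.4.
Left endpoints: 1.5, 1.9, 2.3, 2.7, 3.1.
f(1.5) ≈ 0.99749, f(1.9) ≈ 0.94630, f(2.3) ≈ 0.74571, f(2.7) ≈ 0.42738, f(3.1) ≈ 0.04158.
Sum = Δs · [f(1.5) + f(1.9) + f(2.3) + f(2.7) + f(3.1)].
Sum ≈ 1.26338.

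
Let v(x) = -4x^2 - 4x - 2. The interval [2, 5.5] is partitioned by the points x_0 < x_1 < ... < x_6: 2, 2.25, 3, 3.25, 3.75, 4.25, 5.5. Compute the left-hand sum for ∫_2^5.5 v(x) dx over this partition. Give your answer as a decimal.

-221.75

Subinterval widths: 0.25, 0.75, 0.25, 0.5, 0.5, 1.25.
Left endpoints: 2, 2.25, 3, 3.25, 3.75, 4.25.
v(2) = -26, v(2.25) = -31.25, v(3) = -50, v(3.25) = -57.25, v(3.75) = -73.25, v(4.25) = -91.25.
Sum = Σ Δx_i · v(x_i).
Sum = -221.75.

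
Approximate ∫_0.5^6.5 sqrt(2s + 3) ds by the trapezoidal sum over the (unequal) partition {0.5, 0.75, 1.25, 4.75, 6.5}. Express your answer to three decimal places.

18.517

Subinterval widths: 0.25, 0.5, 3.5, 1.75.
f(0.5) ≈ 2.000, f(0.75) ≈ 2.121, f(1.25) ≈ 2.345, f(4.75) ≈ 3.536, f(6.5) ≈ 4.000.
On each subinterval the trapezoid contributes (Δs_i/2)·[f(s_{i-1}) + f(s_i)].
Sum ≈ 18.517.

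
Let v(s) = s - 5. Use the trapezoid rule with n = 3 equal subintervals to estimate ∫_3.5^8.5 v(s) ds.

5

Δs = (8.5 − 3.5)/3 = 5/3.
v(3.5) = -1.5, v(31/6) = 1/6, v(41/6) = 11/6, v(8.5) = 3.5.
T_3 = (Δs/2)·[v(s_0) + 2v(s_1) + 2v(s_2) + v(s_3)].
Sum = 5.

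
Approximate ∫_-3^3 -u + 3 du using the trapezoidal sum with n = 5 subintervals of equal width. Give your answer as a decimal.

Δu = (3 − (-3))/5 = 1.2.
f(-3) = 6, f(-1.8) = 4.8, f(-0.6) = 3.6, f(0.6) = 2.4, f(1.8) = 1.2, f(3) = 0.
T_5 = (Δu/2)·[f(u_0) + 2f(u_1) + ... + 2f(u_{4}) + f(u_5)].
Sum = 18.

18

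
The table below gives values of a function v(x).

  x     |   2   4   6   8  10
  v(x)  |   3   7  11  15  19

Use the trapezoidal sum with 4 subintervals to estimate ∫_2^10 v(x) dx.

Δx = 2.
T_4 = (2/2)·[3 + 2·7 + 2·11 + 2·15 + 19] = 88.

88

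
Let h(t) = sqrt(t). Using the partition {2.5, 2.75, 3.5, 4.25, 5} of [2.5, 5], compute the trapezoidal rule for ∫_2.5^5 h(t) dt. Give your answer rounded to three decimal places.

Subinterval widths: 0.25, 0.75, 0.75, 0.75.
h(2.5) ≈ 1.581, h(2.75) ≈ 1.658, h(3.5) ≈ 1.871, h(4.25) ≈ 2.062, h(5) ≈ 2.236.
On each subinterval the trapezoid contributes (Δt_i/2)·[h(t_{i-1}) + h(t_i)].
Sum ≈ 4.815.

4.815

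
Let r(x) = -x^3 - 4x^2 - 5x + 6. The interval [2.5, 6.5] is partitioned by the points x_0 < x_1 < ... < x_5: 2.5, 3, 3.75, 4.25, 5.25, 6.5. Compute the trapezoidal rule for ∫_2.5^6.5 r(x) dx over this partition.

Subinterval widths: 0.5, 0.75, 0.5, 1, 1.25.
r(2.5) = -47.125, r(3) = -72, r(3.75) = -121.734375, r(4.25) = -164.265625, r(5.25) = -275.203125, r(6.5) = -470.125.
On each subinterval the trapezoid contributes (Δx_i/2)·[r(x_{i-1}) + r(x_i)].
Sum = -859.49609375.

-859.49609375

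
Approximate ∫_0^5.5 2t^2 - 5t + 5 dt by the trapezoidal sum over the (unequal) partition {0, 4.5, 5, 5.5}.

93.25

Subinterval widths: 4.5, 0.5, 0.5.
f(0) = 5, f(4.5) = 23, f(5) = 30, f(5.5) = 38.
On each subinterval the trapezoid contributes (Δt_i/2)·[f(t_{i-1}) + f(t_i)].
Sum = 93.25.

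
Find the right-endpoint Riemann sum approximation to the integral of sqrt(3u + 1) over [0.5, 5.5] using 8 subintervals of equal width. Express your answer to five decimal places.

Δu = (5.5 − 0.5)/8 = 0.625.
Right endpoints: 1.125, 1.75, 2.375, 3, 3.625, 4.25, 4.875, 5.5.
f(1.125) ≈ 2.09165, f(1.75) ≈ 2.50000, f(2.375) ≈ 2.85044, f(3) ≈ 3.16228, f(3.625) ≈ 3.44601, f(4.25) ≈ 3.70810, f(4.875) ≈ 3.95285, f(5.5) ≈ 4.18330.
Sum = Δu · [f(1.125) + f(1.75) + f(2.375) + ...].
Sum ≈ 16.18414.

16.18414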